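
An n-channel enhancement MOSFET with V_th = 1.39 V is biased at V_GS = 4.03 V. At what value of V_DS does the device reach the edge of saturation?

V_DS,sat = 2.64 V

The boundary between triode and saturation is V_DS = V_GS − V_th = V_ov.
V_ov = 4.03 − 1.39 = 2.64 V.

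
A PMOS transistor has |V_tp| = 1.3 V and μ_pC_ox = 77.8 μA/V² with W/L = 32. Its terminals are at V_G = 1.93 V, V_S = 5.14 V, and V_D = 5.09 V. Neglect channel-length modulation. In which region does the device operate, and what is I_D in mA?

Triode; I_D = 0.235 mA

V_SG = V_S − V_G = 5.14 − 1.93 = 3.21 V; V_SD = V_S − V_D = 5.14 − 5.09 = 0.05 V.
k_p = μ_pC_ox · (W/L) = 2.49 mA/V².
V_ov = V_SG − |V_tp| = 3.21 − 1.3 = 1.91 V.
Since V_SD = 0.05 V < V_ov = 1.91 V, the device is in the triode region.
I_D = k_p [V_ov · V_SD − ½ V_SD²] = 2.49 × [1.91 × 0.05 − 0.5 × 0.05²] = 0.235 mA.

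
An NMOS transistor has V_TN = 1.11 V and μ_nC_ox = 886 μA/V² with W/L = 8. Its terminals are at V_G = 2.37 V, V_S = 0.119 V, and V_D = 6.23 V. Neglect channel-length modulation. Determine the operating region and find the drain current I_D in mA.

V_GS = V_G − V_S = 2.37 − 0.119 = 2.25 V; V_DS = V_D − V_S = 6.23 − 0.119 = 6.11 V.
k_n = μ_nC_ox · (W/L) = 7.088 mA/V².
V_ov = V_GS − V_TN = 2.25 − 1.11 = 1.14 V.
Since V_DS = 6.11 V ≥ V_ov = 1.14 V, the device is in saturation.
I_D = ½ k_n V_ov² = 0.5 × 7.088 × 1.14² = 4.61 mA.

Saturation; I_D = 4.61 mA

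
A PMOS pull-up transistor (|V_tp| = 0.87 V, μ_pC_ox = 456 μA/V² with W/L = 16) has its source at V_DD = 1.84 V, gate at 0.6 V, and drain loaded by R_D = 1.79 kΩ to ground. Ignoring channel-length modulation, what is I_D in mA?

V_SG = V_DD − V_G = 1.84 − 0.6 = 1.24 V, so V_ov = 1.24 − 0.87 = 0.37 V.
k_p = μ_pC_ox · (W/L) = 7.296 mA/V².
Assume saturation: I_D = ½ k_p V_ov² = 0.5 × 7.296 × 0.37² = 0.499 mA, giving V_SD = V_DD − I_D R_D = 1.84 − 0.499 × 1.79 = 0.946 V.
V_SD = 0.946 V ≥ V_ov = 0.37 V, confirming saturation.

I_D = 0.499 mA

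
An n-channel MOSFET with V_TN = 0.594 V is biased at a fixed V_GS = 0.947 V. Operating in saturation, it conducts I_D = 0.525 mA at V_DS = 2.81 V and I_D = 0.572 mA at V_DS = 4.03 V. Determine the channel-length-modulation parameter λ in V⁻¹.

With V_GS fixed, I_D ∝ (1 + λ V_DS) in saturation, so I_D2/I_D1 = (1 + λ V_DS2)/(1 + λ V_DS1).
0.572/0.525 = 1.09 = (1 + 4.03 λ)/(1 + 2.81 λ).
Solving: λ (I_D1 V_DS2 − I_D2 V_DS1) = I_D2 − I_D1, so λ = (0.572 − 0.525) / (0.525 × 4.03 − 0.572 × 2.81) = 0.047 / 0.508 = 0.0924 V⁻¹.

λ = 0.0924 V⁻¹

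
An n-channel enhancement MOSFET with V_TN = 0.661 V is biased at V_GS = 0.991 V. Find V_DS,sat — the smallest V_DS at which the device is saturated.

V_DS,sat = 0.330 V

The boundary between triode and saturation is V_DS = V_GS − V_TN = V_ov.
V_ov = 0.991 − 0.661 = 0.33 V.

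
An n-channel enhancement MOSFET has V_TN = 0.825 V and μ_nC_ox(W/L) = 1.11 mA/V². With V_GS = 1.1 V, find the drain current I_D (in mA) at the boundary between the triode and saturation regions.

At the boundary V_DS = V_ov = V_GS − V_TN = 1.1 − 0.825 = 0.275 V.
I_D = ½ k_n V_ov² = 0.5 × 1.11 × 0.275² = 0.042 mA.

I_D = 0.0420 mA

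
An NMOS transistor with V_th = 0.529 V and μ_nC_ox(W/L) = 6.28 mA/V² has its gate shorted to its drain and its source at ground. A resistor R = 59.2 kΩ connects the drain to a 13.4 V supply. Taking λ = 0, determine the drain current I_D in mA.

I_D = 0.213 mA

With gate tied to drain, V_GS = V_DS ≥ V_GS − V_th, so the device is in saturation.
KCL at the drain: ½ k_n (V_GS − V_th)² = (V_DD − V_GS)/R.
Let x = V_GS − 0.529. Then 186 x² + x − 12.87 = 0, giving x = 0.26 V (positive root), so V_GS = 0.789 V.
I_D = (V_DD − V_GS)/R = (13.4 − 0.789) / 59.2 = 0.213 mA.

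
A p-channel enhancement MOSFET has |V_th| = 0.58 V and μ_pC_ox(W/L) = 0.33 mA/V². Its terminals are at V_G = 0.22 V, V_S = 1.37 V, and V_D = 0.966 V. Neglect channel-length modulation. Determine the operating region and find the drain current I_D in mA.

V_SG = V_S − V_G = 1.37 − 0.22 = 1.15 V; V_SD = V_S − V_D = 1.37 − 0.966 = 0.404 V.
V_ov = V_SG − |V_th| = 1.15 − 0.58 = 0.57 V.
Since V_SD = 0.404 V < V_ov = 0.57 V, the device is in the triode region.
I_D = k_p [V_ov · V_SD − ½ V_SD²] = 0.33 × [0.57 × 0.404 − 0.5 × 0.404²] = 0.0491 mA.

Triode; I_D = 0.0491 mA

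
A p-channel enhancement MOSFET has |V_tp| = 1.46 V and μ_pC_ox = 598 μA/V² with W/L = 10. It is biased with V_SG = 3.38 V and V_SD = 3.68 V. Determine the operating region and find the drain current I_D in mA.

Saturation; I_D = 11.0 mA

k_p = μ_pC_ox · (W/L) = 5.98 mA/V².
V_ov = V_SG − |V_tp| = 3.38 − 1.46 = 1.92 V.
Since V_SD = 3.68 V ≥ V_ov = 1.92 V, the device is in saturation.
I_D = ½ k_p V_ov² = 0.5 × 5.98 × 1.92² = 11 mA.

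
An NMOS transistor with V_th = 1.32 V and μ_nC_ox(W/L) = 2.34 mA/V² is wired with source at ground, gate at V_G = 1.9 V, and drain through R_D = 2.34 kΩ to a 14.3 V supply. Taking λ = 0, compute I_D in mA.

I_D = 0.394 mA

V_GS = V_G = 1.9 V, so V_ov = 1.9 − 1.32 = 0.58 V.
Assume saturation: I_D = ½ k_n V_ov² = 0.5 × 2.34 × 0.58² = 0.394 mA, giving V_DS = V_DD − I_D R_D = 14.3 − 0.394 × 2.34 = 13.4 V.
V_DS = 13.4 V ≥ V_ov = 0.58 V, confirming saturation.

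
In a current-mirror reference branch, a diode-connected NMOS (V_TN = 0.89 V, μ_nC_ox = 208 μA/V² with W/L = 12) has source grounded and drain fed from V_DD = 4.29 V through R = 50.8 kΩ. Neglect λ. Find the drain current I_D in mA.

With gate tied to drain, V_GS = V_DS ≥ V_GS − V_TN, so the device is in saturation.
k_n = μ_nC_ox · (W/L) = 2.496 mA/V².
KCL at the drain: ½ k_n (V_GS − V_TN)² = (V_DD − V_GS)/R.
Let x = V_GS − 0.89. Then 63.4 x² + x − 3.4 = 0, giving x = 0.224 V (positive root), so V_GS = 1.11 V.
I_D = (V_DD − V_GS)/R = (4.29 − 1.11) / 50.8 = 0.0625 mA.

I_D = 0.0625 mA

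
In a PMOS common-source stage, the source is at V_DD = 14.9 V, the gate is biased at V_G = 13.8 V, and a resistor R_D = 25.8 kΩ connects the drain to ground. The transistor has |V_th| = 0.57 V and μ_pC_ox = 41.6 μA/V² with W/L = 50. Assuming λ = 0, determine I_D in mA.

V_SG = V_DD − V_G = 14.9 − 13.8 = 1.1 V, so V_ov = 1.1 − 0.57 = 0.53 V.
k_p = μ_pC_ox · (W/L) = 2.08 mA/V².
Assume saturation: I_D = ½ k_p V_ov² = 0.5 × 2.08 × 0.53² = 0.292 mA, giving V_SD = V_DD − I_D R_D = 14.9 − 0.292 × 25.8 = 7.36 V.
V_SD = 7.36 V ≥ V_ov = 0.53 V, confirming saturation.

I_D = 0.292 mA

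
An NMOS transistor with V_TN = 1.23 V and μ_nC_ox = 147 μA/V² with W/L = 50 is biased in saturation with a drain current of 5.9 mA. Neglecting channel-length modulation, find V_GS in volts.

V_GS = 2.50 V

k_n = μ_nC_ox · (W/L) = 7.35 mA/V².
In saturation I_D = ½ k_n (V_GS − V_TN)², so V_GS − V_TN = √(2 I_D / k_n) = √(2 × 5.9 / 7.35) = 1.27 V.
V_GS = 1.23 + 1.27 = 2.5 V.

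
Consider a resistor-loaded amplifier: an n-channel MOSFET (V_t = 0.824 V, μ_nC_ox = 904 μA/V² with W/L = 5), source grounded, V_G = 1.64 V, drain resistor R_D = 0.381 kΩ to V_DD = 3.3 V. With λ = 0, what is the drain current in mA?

I_D = 1.50 mA

V_GS = V_G = 1.64 V, so V_ov = 1.64 − 0.824 = 0.816 V.
k_n = μ_nC_ox · (W/L) = 4.52 mA/V².
Assume saturation: I_D = ½ k_n V_ov² = 0.5 × 4.52 × 0.816² = 1.5 mA, giving V_DS = V_DD − I_D R_D = 3.3 − 1.5 × 0.381 = 2.73 V.
V_DS = 2.73 V ≥ V_ov = 0.816 V, confirming saturation.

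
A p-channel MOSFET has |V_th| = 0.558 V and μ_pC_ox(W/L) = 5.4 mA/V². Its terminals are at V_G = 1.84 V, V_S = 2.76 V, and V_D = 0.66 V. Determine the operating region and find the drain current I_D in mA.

V_SG = V_S − V_G = 2.76 − 1.84 = 0.92 V; V_SD = V_S − V_D = 2.76 − 0.66 = 2.1 V.
V_ov = V_SG − |V_th| = 0.92 − 0.558 = 0.362 V.
Since V_SD = 2.1 V ≥ V_ov = 0.362 V, the device is in saturation.
I_D = ½ k_p V_ov² = 0.5 × 5.4 × 0.362² = 0.354 mA.

Saturation; I_D = 0.354 mA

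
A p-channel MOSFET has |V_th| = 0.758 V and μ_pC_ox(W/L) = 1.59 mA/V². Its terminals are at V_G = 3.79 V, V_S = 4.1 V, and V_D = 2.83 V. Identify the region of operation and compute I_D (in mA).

V_SG = V_S − V_G = 4.1 − 3.79 = 0.31 V; V_SD = V_S − V_D = 4.1 − 2.83 = 1.27 V.
V_SG = 0.31 V < |V_th| = 0.758 V, so the transistor is in cutoff.

Cutoff; I_D = 0 mA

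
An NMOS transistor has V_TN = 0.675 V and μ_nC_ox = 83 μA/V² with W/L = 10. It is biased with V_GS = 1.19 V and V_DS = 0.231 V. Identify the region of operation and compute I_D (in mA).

k_n = μ_nC_ox · (W/L) = 0.83 mA/V².
V_ov = V_GS − V_TN = 1.19 − 0.675 = 0.515 V.
Since V_DS = 0.231 V < V_ov = 0.515 V, the device is in the triode region.
I_D = k_n [V_ov · V_DS − ½ V_DS²] = 0.83 × [0.515 × 0.231 − 0.5 × 0.231²] = 0.0766 mA.

Triode; I_D = 0.0766 mA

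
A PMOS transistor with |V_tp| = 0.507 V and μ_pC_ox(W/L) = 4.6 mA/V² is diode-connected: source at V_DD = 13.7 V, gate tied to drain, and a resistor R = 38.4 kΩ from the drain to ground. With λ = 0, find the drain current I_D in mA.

With gate tied to drain, V_SG = V_SD ≥ V_SG − |V_tp|, so the device is in saturation.
KCL at the drain: ½ k_p (V_SG − |V_tp|)² = (V_DD − V_SG)/R.
Let x = V_SG − 0.507. Then 88.3 x² + x − 13.19 = 0, giving x = 0.381 V (positive root), so V_SG = 0.888 V.
I_D = (V_DD − V_SG)/R = (13.7 − 0.888) / 38.4 = 0.334 mA.

I_D = 0.334 mA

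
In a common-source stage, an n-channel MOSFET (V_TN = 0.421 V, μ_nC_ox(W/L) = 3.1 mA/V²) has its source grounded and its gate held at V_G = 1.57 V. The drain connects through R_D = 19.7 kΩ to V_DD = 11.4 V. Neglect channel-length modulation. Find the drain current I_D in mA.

V_GS = V_G = 1.57 V, so V_ov = 1.57 − 0.421 = 1.15 V.
Assume saturation: I_D = ½ k_n V_ov² = 0.5 × 3.1 × 1.15² = 2.05 mA, giving V_DS = V_DD − I_D R_D = 11.4 − 2.05 × 19.7 = -28.9 V.
But -28.9 V < V_ov = 1.15 V, so the device is actually in triode.
In triode I_D = k_n[V_ov V_DS − ½ V_DS²] and I_D = (V_DD − V_DS)/R_D. Equating: 30.5 V_DS² − 71.17 V_DS + 11.4 = 0, giving V_DS = 0.173 V (the root below V_ov).
I_D = (11.4 − 0.173) / 19.7 = 0.57 mA.

I_D = 0.570 mA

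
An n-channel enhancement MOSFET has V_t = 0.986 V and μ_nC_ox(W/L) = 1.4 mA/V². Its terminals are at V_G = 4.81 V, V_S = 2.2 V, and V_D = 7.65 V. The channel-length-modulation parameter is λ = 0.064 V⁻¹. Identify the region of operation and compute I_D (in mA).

Saturation; I_D = 2.49 mA

V_GS = V_G − V_S = 4.81 − 2.2 = 2.61 V; V_DS = V_D − V_S = 7.65 − 2.2 = 5.45 V.
V_ov = V_GS − V_t = 2.61 − 0.986 = 1.62 V.
Since V_DS = 5.45 V ≥ V_ov = 1.62 V, the device is in saturation.
I_D = ½ k_n V_ov² (1 + λ V_DS) = 0.5 × 1.4 × 1.62² × (1 + 0.064 × 5.45) = 2.49 mA.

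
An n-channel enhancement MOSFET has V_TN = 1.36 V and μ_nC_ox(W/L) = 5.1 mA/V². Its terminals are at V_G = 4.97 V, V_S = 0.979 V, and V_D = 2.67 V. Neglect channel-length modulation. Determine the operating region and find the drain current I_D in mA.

Triode; I_D = 15.4 mA

V_GS = V_G − V_S = 4.97 − 0.979 = 3.99 V; V_DS = V_D − V_S = 2.67 − 0.979 = 1.69 V.
V_ov = V_GS − V_TN = 3.99 − 1.36 = 2.63 V.
Since V_DS = 1.69 V < V_ov = 2.63 V, the device is in the triode region.
I_D = k_n [V_ov · V_DS − ½ V_DS²] = 5.1 × [2.63 × 1.69 − 0.5 × 1.69²] = 15.4 mA.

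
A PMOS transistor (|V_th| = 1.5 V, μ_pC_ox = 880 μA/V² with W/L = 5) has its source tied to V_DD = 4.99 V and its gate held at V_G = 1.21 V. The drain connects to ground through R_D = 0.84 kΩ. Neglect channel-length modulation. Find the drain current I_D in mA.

V_SG = V_DD − V_G = 4.99 − 1.21 = 3.78 V, so V_ov = 3.78 − 1.5 = 2.28 V.
k_p = μ_pC_ox · (W/L) = 4.4 mA/V².
Assume saturation: I_D = ½ k_p V_ov² = 0.5 × 4.4 × 2.28² = 11.4 mA, giving V_SD = V_DD − I_D R_D = 4.99 − 11.4 × 0.84 = -4.62 V.
But -4.62 V < V_ov = 2.28 V, so the device is actually in triode.
In triode I_D = k_p[V_ov V_SD − ½ V_SD²] and I_D = (V_DD − V_SD)/R_D. Equating: 1.85 V_SD² − 9.427 V_SD + 4.99 = 0, giving V_SD = 0.6 V (the root below V_ov).
I_D = (4.99 − 0.6) / 0.84 = 5.23 mA.

I_D = 5.23 mA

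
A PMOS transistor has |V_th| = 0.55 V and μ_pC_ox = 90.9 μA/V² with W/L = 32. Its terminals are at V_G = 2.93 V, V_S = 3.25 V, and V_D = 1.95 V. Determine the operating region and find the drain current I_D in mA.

Cutoff; I_D = 0 mA

V_SG = V_S − V_G = 3.25 − 2.93 = 0.32 V; V_SD = V_S − V_D = 3.25 − 1.95 = 1.3 V.
V_SG = 0.32 V < |V_th| = 0.55 V, so the transistor is in cutoff.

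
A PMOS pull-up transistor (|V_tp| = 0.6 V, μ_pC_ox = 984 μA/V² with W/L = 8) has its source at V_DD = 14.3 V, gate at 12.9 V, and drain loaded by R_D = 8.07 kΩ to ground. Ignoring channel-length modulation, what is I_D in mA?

V_SG = V_DD − V_G = 14.3 − 12.9 = 1.4 V, so V_ov = 1.4 − 0.6 = 0.8 V.
k_p = μ_pC_ox · (W/L) = 7.872 mA/V².
Assume saturation: I_D = ½ k_p V_ov² = 0.5 × 7.872 × 0.8² = 2.52 mA, giving V_SD = V_DD − I_D R_D = 14.3 − 2.52 × 8.07 = -6.03 V.
But -6.03 V < V_ov = 0.8 V, so the device is actually in triode.
In triode I_D = k_p[V_ov V_SD − ½ V_SD²] and I_D = (V_DD − V_SD)/R_D. Equating: 31.8 V_SD² − 51.82 V_SD + 14.3 = 0, giving V_SD = 0.352 V (the root below V_ov).
I_D = (14.3 − 0.352) / 8.07 = 1.73 mA.

I_D = 1.73 mA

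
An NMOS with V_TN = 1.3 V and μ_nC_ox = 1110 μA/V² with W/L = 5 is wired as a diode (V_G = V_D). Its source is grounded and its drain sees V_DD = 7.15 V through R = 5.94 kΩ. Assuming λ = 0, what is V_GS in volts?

V_GS = 1.87 V

With gate tied to drain, V_GS = V_DS ≥ V_GS − V_TN, so the device is in saturation.
k_n = μ_nC_ox · (W/L) = 5.55 mA/V².
KCL at the drain: ½ k_n (V_GS − V_TN)² = (V_DD − V_GS)/R.
Let x = V_GS − 1.3. Then 16.5 x² + x − 5.85 = 0, giving x = 0.566 V (positive root), so V_GS = 1.87 V.
I_D = (V_DD − V_GS)/R = (7.15 − 1.87) / 5.94 = 0.89 mA.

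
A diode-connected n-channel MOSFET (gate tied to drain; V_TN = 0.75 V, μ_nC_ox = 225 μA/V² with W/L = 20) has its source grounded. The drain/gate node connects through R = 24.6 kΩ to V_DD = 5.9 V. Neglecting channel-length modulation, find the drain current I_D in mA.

I_D = 0.197 mA

With gate tied to drain, V_GS = V_DS ≥ V_GS − V_TN, so the device is in saturation.
k_n = μ_nC_ox · (W/L) = 4.5 mA/V².
KCL at the drain: ½ k_n (V_GS − V_TN)² = (V_DD − V_GS)/R.
Let x = V_GS − 0.75. Then 55.4 x² + x − 5.15 = 0, giving x = 0.296 V (positive root), so V_GS = 1.05 V.
I_D = (V_DD − V_GS)/R = (5.9 − 1.05) / 24.6 = 0.197 mA.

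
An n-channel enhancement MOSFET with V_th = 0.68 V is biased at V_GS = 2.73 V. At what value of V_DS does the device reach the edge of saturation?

V_DS,sat = 2.05 V

The boundary between triode and saturation is V_DS = V_GS − V_th = V_ov.
V_ov = 2.73 − 0.68 = 2.05 V.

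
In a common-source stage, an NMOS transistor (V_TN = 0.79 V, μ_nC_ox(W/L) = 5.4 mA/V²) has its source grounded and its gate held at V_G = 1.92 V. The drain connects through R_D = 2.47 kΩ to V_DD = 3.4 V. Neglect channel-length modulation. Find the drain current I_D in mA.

I_D = 1.28 mA

V_GS = V_G = 1.92 V, so V_ov = 1.92 − 0.79 = 1.13 V.
Assume saturation: I_D = ½ k_n V_ov² = 0.5 × 5.4 × 1.13² = 3.45 mA, giving V_DS = V_DD − I_D R_D = 3.4 − 3.45 × 2.47 = -5.12 V.
But -5.12 V < V_ov = 1.13 V, so the device is actually in triode.
In triode I_D = k_n[V_ov V_DS − ½ V_DS²] and I_D = (V_DD − V_DS)/R_D. Equating: 6.67 V_DS² − 16.07 V_DS + 3.4 = 0, giving V_DS = 0.234 V (the root below V_ov).
I_D = (3.4 − 0.234) / 2.47 = 1.28 mA.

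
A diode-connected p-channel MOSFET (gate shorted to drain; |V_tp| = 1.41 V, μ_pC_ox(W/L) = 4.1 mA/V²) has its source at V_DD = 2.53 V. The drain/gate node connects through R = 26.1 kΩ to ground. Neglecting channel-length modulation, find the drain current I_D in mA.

I_D = 0.0377 mA

With gate tied to drain, V_SG = V_SD ≥ V_SG − |V_tp|, so the device is in saturation.
KCL at the drain: ½ k_p (V_SG − |V_tp|)² = (V_DD − V_SG)/R.
Let x = V_SG − 1.41. Then 53.5 x² + x − 1.12 = 0, giving x = 0.136 V (positive root), so V_SG = 1.55 V.
I_D = (V_DD − V_SG)/R = (2.53 − 1.55) / 26.1 = 0.0377 mA.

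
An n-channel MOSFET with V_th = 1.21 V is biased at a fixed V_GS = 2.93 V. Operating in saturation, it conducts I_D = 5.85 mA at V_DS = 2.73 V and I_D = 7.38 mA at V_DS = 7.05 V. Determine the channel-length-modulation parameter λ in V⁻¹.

λ = 0.0725 V⁻¹

With V_GS fixed, I_D ∝ (1 + λ V_DS) in saturation, so I_D2/I_D1 = (1 + λ V_DS2)/(1 + λ V_DS1).
7.38/5.85 = 1.262 = (1 + 7.05 λ)/(1 + 2.73 λ).
Solving: λ (I_D1 V_DS2 − I_D2 V_DS1) = I_D2 − I_D1, so λ = (7.38 − 5.85) / (5.85 × 7.05 − 7.38 × 2.73) = 1.53 / 21.1 = 0.0725 V⁻¹.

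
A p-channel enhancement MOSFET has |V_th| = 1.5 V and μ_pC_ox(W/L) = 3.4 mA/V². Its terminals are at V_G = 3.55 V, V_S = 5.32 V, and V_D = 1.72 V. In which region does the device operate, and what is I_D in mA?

Saturation; I_D = 0.124 mA

V_SG = V_S − V_G = 5.32 − 3.55 = 1.77 V; V_SD = V_S − V_D = 5.32 − 1.72 = 3.6 V.
V_ov = V_SG − |V_th| = 1.77 − 1.5 = 0.27 V.
Since V_SD = 3.6 V ≥ V_ov = 0.27 V, the device is in saturation.
I_D = ½ k_p V_ov² = 0.5 × 3.4 × 0.27² = 0.124 mA.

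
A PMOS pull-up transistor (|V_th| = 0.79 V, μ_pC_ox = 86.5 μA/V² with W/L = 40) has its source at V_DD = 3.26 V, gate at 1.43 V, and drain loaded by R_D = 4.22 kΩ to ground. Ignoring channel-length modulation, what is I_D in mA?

I_D = 0.719 mA

V_SG = V_DD − V_G = 3.26 − 1.43 = 1.83 V, so V_ov = 1.83 − 0.79 = 1.04 V.
k_p = μ_pC_ox · (W/L) = 3.46 mA/V².
Assume saturation: I_D = ½ k_p V_ov² = 0.5 × 3.46 × 1.04² = 1.87 mA, giving V_SD = V_DD − I_D R_D = 3.26 − 1.87 × 4.22 = -4.64 V.
But -4.64 V < V_ov = 1.04 V, so the device is actually in triode.
In triode I_D = k_p[V_ov V_SD − ½ V_SD²] and I_D = (V_DD − V_SD)/R_D. Equating: 7.3 V_SD² − 16.19 V_SD + 3.26 = 0, giving V_SD = 0.224 V (the root below V_ov).
I_D = (3.26 − 0.224) / 4.22 = 0.719 mA.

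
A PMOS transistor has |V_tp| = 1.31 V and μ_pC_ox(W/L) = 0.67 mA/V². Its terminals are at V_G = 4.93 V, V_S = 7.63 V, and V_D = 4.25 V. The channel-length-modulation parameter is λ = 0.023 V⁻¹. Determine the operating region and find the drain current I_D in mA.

Saturation; I_D = 0.698 mA

V_SG = V_S − V_G = 7.63 − 4.93 = 2.7 V; V_SD = V_S − V_D = 7.63 − 4.25 = 3.38 V.
V_ov = V_SG − |V_tp| = 2.7 − 1.31 = 1.39 V.
Since V_SD = 3.38 V ≥ V_ov = 1.39 V, the device is in saturation.
I_D = ½ k_p V_ov² (1 + λ V_SD) = 0.5 × 0.67 × 1.39² × (1 + 0.023 × 3.38) = 0.698 mA.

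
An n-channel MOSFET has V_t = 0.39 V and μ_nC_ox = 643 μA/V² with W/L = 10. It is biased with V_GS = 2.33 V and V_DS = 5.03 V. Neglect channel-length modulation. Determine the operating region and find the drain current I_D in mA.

Saturation; I_D = 12.1 mA

k_n = μ_nC_ox · (W/L) = 6.43 mA/V².
V_ov = V_GS − V_t = 2.33 − 0.39 = 1.94 V.
Since V_DS = 5.03 V ≥ V_ov = 1.94 V, the device is in saturation.
I_D = ½ k_n V_ov² = 0.5 × 6.43 × 1.94² = 12.1 mA.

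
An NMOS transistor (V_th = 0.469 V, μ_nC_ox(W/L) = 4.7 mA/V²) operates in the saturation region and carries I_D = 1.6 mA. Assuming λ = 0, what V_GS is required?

V_GS = 1.29 V

In saturation I_D = ½ k_n (V_GS − V_th)², so V_GS − V_th = √(2 I_D / k_n) = √(2 × 1.6 / 4.7) = 0.825 V.
V_GS = 0.469 + 0.825 = 1.29 V.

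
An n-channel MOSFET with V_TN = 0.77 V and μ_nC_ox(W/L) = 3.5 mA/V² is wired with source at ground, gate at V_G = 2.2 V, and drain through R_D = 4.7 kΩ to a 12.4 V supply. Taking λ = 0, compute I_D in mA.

I_D = 2.50 mA

V_GS = V_G = 2.2 V, so V_ov = 2.2 − 0.77 = 1.43 V.
Assume saturation: I_D = ½ k_n V_ov² = 0.5 × 3.5 × 1.43² = 3.58 mA, giving V_DS = V_DD − I_D R_D = 12.4 − 3.58 × 4.7 = -4.42 V.
But -4.42 V < V_ov = 1.43 V, so the device is actually in triode.
In triode I_D = k_n[V_ov V_DS − ½ V_DS²] and I_D = (V_DD − V_DS)/R_D. Equating: 8.22 V_DS² − 24.52 V_DS + 12.4 = 0, giving V_DS = 0.645 V (the root below V_ov).
I_D = (12.4 − 0.645) / 4.7 = 2.5 mA.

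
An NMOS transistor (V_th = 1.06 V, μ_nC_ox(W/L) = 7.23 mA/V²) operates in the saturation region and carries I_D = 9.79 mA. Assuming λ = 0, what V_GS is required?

V_GS = 2.71 V

In saturation I_D = ½ k_n (V_GS − V_th)², so V_GS − V_th = √(2 I_D / k_n) = √(2 × 9.79 / 7.23) = 1.65 V.
V_GS = 1.06 + 1.65 = 2.71 V.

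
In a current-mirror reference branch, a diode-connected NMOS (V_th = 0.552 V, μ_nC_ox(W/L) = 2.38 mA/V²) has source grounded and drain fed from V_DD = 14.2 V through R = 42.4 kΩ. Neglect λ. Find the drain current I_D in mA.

I_D = 0.310 mA

With gate tied to drain, V_GS = V_DS ≥ V_GS − V_th, so the device is in saturation.
KCL at the drain: ½ k_n (V_GS − V_th)² = (V_DD − V_GS)/R.
Let x = V_GS − 0.552. Then 50.5 x² + x − 13.65 = 0, giving x = 0.51 V (positive root), so V_GS = 1.06 V.
I_D = (V_DD − V_GS)/R = (14.2 − 1.06) / 42.4 = 0.31 mA.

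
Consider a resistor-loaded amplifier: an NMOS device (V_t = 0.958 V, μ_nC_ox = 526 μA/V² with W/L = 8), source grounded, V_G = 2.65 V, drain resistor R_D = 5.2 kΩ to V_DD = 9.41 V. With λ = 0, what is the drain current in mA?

V_GS = V_G = 2.65 V, so V_ov = 2.65 − 0.958 = 1.69 V.
k_n = μ_nC_ox · (W/L) = 4.208 mA/V².
Assume saturation: I_D = ½ k_n V_ov² = 0.5 × 4.208 × 1.69² = 6.02 mA, giving V_DS = V_DD − I_D R_D = 9.41 − 6.02 × 5.2 = -21.9 V.
But -21.9 V < V_ov = 1.69 V, so the device is actually in triode.
In triode I_D = k_n[V_ov V_DS − ½ V_DS²] and I_D = (V_DD − V_DS)/R_D. Equating: 10.9 V_DS² − 38.02 V_DS + 9.41 = 0, giving V_DS = 0.268 V (the root below V_ov).
I_D = (9.41 − 0.268) / 5.2 = 1.76 mA.

I_D = 1.76 mA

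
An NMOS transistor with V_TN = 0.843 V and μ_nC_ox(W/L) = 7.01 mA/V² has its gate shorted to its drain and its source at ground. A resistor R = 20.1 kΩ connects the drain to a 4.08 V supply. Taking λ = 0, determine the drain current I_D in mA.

I_D = 0.151 mA

With gate tied to drain, V_GS = V_DS ≥ V_GS − V_TN, so the device is in saturation.
KCL at the drain: ½ k_n (V_GS − V_TN)² = (V_DD − V_GS)/R.
Let x = V_GS − 0.843. Then 70.5 x² + x − 3.237 = 0, giving x = 0.207 V (positive root), so V_GS = 1.05 V.
I_D = (V_DD − V_GS)/R = (4.08 − 1.05) / 20.1 = 0.151 mA.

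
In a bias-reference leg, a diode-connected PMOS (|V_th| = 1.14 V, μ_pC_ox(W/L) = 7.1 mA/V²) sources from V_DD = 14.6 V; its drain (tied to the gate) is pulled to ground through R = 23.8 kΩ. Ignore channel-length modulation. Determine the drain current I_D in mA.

I_D = 0.549 mA

With gate tied to drain, V_SG = V_SD ≥ V_SG − |V_th|, so the device is in saturation.
KCL at the drain: ½ k_p (V_SG − |V_th|)² = (V_DD − V_SG)/R.
Let x = V_SG − 1.14. Then 84.5 x² + x − 13.46 = 0, giving x = 0.393 V (positive root), so V_SG = 1.53 V.
I_D = (V_DD − V_SG)/R = (14.6 − 1.53) / 23.8 = 0.549 mA.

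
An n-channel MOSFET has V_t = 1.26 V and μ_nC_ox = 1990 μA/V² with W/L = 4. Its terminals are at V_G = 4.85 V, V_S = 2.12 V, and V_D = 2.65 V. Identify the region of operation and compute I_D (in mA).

V_GS = V_G − V_S = 4.85 − 2.12 = 2.73 V; V_DS = V_D − V_S = 2.65 − 2.12 = 0.53 V.
k_n = μ_nC_ox · (W/L) = 7.96 mA/V².
V_ov = V_GS − V_t = 2.73 − 1.26 = 1.47 V.
Since V_DS = 0.53 V < V_ov = 1.47 V, the device is in the triode region.
I_D = k_n [V_ov · V_DS − ½ V_DS²] = 7.96 × [1.47 × 0.53 − 0.5 × 0.53²] = 5.08 mA.

Triode; I_D = 5.08 mA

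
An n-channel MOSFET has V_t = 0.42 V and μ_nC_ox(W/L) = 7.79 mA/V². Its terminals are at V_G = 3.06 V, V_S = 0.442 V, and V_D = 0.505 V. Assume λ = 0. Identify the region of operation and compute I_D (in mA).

V_GS = V_G − V_S = 3.06 − 0.442 = 2.62 V; V_DS = V_D − V_S = 0.505 − 0.442 = 0.063 V.
V_ov = V_GS − V_t = 2.62 − 0.42 = 2.2 V.
Since V_DS = 0.063 V < V_ov = 2.2 V, the device is in the triode region.
I_D = k_n [V_ov · V_DS − ½ V_DS²] = 7.79 × [2.2 × 0.063 − 0.5 × 0.063²] = 1.06 mA.

Triode; I_D = 1.06 mA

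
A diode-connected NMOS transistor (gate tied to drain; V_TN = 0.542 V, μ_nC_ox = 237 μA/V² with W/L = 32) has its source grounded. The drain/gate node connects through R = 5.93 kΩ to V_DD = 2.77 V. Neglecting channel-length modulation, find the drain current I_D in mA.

With gate tied to drain, V_GS = V_DS ≥ V_GS − V_TN, so the device is in saturation.
k_n = μ_nC_ox · (W/L) = 7.584 mA/V².
KCL at the drain: ½ k_n (V_GS − V_TN)² = (V_DD − V_GS)/R.
Let x = V_GS − 0.542. Then 22.5 x² + x − 2.228 = 0, giving x = 0.293 V (positive root), so V_GS = 0.835 V.
I_D = (V_DD − V_GS)/R = (2.77 − 0.835) / 5.93 = 0.326 mA.

I_D = 0.326 mA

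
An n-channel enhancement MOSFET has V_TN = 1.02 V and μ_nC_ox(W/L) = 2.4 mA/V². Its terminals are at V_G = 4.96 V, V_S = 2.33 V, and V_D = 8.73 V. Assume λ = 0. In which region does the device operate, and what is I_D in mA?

Saturation; I_D = 3.11 mA

V_GS = V_G − V_S = 4.96 − 2.33 = 2.63 V; V_DS = V_D − V_S = 8.73 − 2.33 = 6.4 V.
V_ov = V_GS − V_TN = 2.63 − 1.02 = 1.61 V.
Since V_DS = 6.4 V ≥ V_ov = 1.61 V, the device is in saturation.
I_D = ½ k_n V_ov² = 0.5 × 2.4 × 1.61² = 3.11 mA.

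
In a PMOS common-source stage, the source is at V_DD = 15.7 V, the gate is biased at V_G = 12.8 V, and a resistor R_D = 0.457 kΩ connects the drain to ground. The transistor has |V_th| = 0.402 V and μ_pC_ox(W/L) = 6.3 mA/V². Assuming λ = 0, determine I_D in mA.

V_SG = V_DD − V_G = 15.7 − 12.8 = 2.9 V, so V_ov = 2.9 − 0.402 = 2.5 V.
Assume saturation: I_D = ½ k_p V_ov² = 0.5 × 6.3 × 2.5² = 19.7 mA, giving V_SD = V_DD − I_D R_D = 15.7 − 19.7 × 0.457 = 6.72 V.
V_SD = 6.72 V ≥ V_ov = 2.5 V, confirming saturation.

I_D = 19.7 mA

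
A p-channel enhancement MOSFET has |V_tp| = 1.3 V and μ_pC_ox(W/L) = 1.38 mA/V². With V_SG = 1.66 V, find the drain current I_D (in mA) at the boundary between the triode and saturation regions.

At the boundary V_SD = V_ov = V_SG − |V_tp| = 1.66 − 1.3 = 0.36 V.
I_D = ½ k_p V_ov² = 0.5 × 1.38 × 0.36² = 0.0894 mA.

I_D = 0.0894 mA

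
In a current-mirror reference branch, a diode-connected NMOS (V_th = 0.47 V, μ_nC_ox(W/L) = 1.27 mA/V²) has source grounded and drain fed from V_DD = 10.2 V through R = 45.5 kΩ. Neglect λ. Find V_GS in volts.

With gate tied to drain, V_GS = V_DS ≥ V_GS − V_th, so the device is in saturation.
KCL at the drain: ½ k_n (V_GS − V_th)² = (V_DD − V_GS)/R.
Let x = V_GS − 0.47. Then 28.9 x² + x − 9.73 = 0, giving x = 0.563 V (positive root), so V_GS = 1.03 V.
I_D = (V_DD − V_GS)/R = (10.2 − 1.03) / 45.5 = 0.201 mA.

V_GS = 1.03 V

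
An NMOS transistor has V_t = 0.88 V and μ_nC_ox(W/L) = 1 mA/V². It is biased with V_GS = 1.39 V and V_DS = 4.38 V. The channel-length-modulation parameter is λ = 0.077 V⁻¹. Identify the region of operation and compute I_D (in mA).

V_ov = V_GS − V_t = 1.39 − 0.88 = 0.51 V.
Since V_DS = 4.38 V ≥ V_ov = 0.51 V, the device is in saturation.
I_D = ½ k_n V_ov² (1 + λ V_DS) = 0.5 × 1 × 0.51² × (1 + 0.077 × 4.38) = 0.174 mA.

Saturation; I_D = 0.174 mA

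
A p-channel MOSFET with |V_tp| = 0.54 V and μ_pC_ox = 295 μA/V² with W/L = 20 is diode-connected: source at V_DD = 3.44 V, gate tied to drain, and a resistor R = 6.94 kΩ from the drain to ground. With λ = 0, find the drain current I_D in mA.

With gate tied to drain, V_SG = V_SD ≥ V_SG − |V_tp|, so the device is in saturation.
k_p = μ_pC_ox · (W/L) = 5.9 mA/V².
KCL at the drain: ½ k_p (V_SG − |V_tp|)² = (V_DD − V_SG)/R.
Let x = V_SG − 0.54. Then 20.5 x² + x − 2.9 = 0, giving x = 0.353 V (positive root), so V_SG = 0.893 V.
I_D = (V_DD − V_SG)/R = (3.44 − 0.893) / 6.94 = 0.367 mA.

I_D = 0.367 mA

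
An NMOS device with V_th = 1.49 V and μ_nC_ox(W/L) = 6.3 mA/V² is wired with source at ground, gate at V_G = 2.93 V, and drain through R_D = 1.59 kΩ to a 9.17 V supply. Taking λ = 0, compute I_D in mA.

V_GS = V_G = 2.93 V, so V_ov = 2.93 − 1.49 = 1.44 V.
Assume saturation: I_D = ½ k_n V_ov² = 0.5 × 6.3 × 1.44² = 6.53 mA, giving V_DS = V_DD − I_D R_D = 9.17 − 6.53 × 1.59 = -1.22 V.
But -1.22 V < V_ov = 1.44 V, so the device is actually in triode.
In triode I_D = k_n[V_ov V_DS − ½ V_DS²] and I_D = (V_DD − V_DS)/R_D. Equating: 5.01 V_DS² − 15.42 V_DS + 9.17 = 0, giving V_DS = 0.805 V (the root below V_ov).
I_D = (9.17 − 0.805) / 1.59 = 5.26 mA.

I_D = 5.26 mA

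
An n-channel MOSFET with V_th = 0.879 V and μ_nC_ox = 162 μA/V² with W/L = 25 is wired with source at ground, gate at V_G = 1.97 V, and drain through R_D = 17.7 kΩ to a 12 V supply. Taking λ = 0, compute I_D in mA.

V_GS = V_G = 1.97 V, so V_ov = 1.97 − 0.879 = 1.09 V.
k_n = μ_nC_ox · (W/L) = 4.05 mA/V².
Assume saturation: I_D = ½ k_n V_ov² = 0.5 × 4.05 × 1.09² = 2.41 mA, giving V_DS = V_DD − I_D R_D = 12 − 2.41 × 17.7 = -30.7 V.
But -30.7 V < V_ov = 1.09 V, so the device is actually in triode.
In triode I_D = k_n[V_ov V_DS − ½ V_DS²] and I_D = (V_DD − V_DS)/R_D. Equating: 35.8 V_DS² − 79.21 V_DS + 12 = 0, giving V_DS = 0.164 V (the root below V_ov).
I_D = (12 − 0.164) / 17.7 = 0.669 mA.

I_D = 0.669 mA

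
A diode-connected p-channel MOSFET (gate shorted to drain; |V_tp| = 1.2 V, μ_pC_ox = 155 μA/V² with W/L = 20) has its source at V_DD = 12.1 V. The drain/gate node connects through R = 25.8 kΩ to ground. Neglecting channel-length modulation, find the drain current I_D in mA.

I_D = 0.403 mA

With gate tied to drain, V_SG = V_SD ≥ V_SG − |V_tp|, so the device is in saturation.
k_p = μ_pC_ox · (W/L) = 3.1 mA/V².
KCL at the drain: ½ k_p (V_SG − |V_tp|)² = (V_DD − V_SG)/R.
Let x = V_SG − 1.2. Then 40 x² + x − 10.9 = 0, giving x = 0.51 V (positive root), so V_SG = 1.71 V.
I_D = (V_DD − V_SG)/R = (12.1 − 1.71) / 25.8 = 0.403 mA.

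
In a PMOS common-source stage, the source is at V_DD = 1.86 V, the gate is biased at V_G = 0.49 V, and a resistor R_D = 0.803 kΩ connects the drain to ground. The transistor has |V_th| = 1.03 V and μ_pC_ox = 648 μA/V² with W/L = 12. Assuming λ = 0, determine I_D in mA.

V_SG = V_DD − V_G = 1.86 − 0.49 = 1.37 V, so V_ov = 1.37 − 1.03 = 0.34 V.
k_p = μ_pC_ox · (W/L) = 7.776 mA/V².
Assume saturation: I_D = ½ k_p V_ov² = 0.5 × 7.776 × 0.34² = 0.449 mA, giving V_SD = V_DD − I_D R_D = 1.86 − 0.449 × 0.803 = 1.5 V.
V_SD = 1.5 V ≥ V_ov = 0.34 V, confirming saturation.

I_D = 0.449 mA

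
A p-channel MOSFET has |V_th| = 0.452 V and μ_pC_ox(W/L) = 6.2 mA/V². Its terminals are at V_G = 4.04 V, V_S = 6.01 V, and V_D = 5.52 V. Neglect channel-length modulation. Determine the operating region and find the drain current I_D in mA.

Triode; I_D = 3.87 mA

V_SG = V_S − V_G = 6.01 − 4.04 = 1.97 V; V_SD = V_S − V_D = 6.01 − 5.52 = 0.49 V.
V_ov = V_SG − |V_th| = 1.97 − 0.452 = 1.52 V.
Since V_SD = 0.49 V < V_ov = 1.52 V, the device is in the triode region.
I_D = k_p [V_ov · V_SD − ½ V_SD²] = 6.2 × [1.52 × 0.49 − 0.5 × 0.49²] = 3.87 mA.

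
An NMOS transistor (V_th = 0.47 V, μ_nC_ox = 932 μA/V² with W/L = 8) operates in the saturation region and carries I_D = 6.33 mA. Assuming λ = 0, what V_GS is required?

V_GS = 1.77 V

k_n = μ_nC_ox · (W/L) = 7.456 mA/V².
In saturation I_D = ½ k_n (V_GS − V_th)², so V_GS − V_th = √(2 I_D / k_n) = √(2 × 6.33 / 7.456) = 1.3 V.
V_GS = 0.47 + 1.3 = 1.77 V.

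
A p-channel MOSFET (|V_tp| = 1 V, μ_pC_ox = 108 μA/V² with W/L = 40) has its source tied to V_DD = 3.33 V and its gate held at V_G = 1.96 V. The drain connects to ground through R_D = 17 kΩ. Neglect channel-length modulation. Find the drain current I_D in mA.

V_SG = V_DD − V_G = 3.33 − 1.96 = 1.37 V, so V_ov = 1.37 − 1 = 0.37 V.
k_p = μ_pC_ox · (W/L) = 4.32 mA/V².
Assume saturation: I_D = ½ k_p V_ov² = 0.5 × 4.32 × 0.37² = 0.296 mA, giving V_SD = V_DD − I_D R_D = 3.33 − 0.296 × 17 = -1.7 V.
But -1.7 V < V_ov = 0.37 V, so the device is actually in triode.
In triode I_D = k_p[V_ov V_SD − ½ V_SD²] and I_D = (V_DD − V_SD)/R_D. Equating: 36.7 V_SD² − 28.17 V_SD + 3.33 = 0, giving V_SD = 0.146 V (the root below V_ov).
I_D = (3.33 − 0.146) / 17 = 0.187 mA.

I_D = 0.187 mA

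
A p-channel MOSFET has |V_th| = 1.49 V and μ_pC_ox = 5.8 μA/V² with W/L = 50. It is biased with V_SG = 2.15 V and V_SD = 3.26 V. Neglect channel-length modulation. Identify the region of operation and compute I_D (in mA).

Saturation; I_D = 0.0632 mA

k_p = μ_pC_ox · (W/L) = 0.29 mA/V².
V_ov = V_SG − |V_th| = 2.15 − 1.49 = 0.66 V.
Since V_SD = 3.26 V ≥ V_ov = 0.66 V, the device is in saturation.
I_D = ½ k_p V_ov² = 0.5 × 0.29 × 0.66² = 0.0632 mA.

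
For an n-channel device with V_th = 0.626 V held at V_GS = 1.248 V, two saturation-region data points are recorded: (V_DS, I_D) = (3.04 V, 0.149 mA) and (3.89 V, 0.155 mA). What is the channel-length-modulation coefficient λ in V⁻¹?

λ = 0.0553 V⁻¹

With V_GS fixed, I_D ∝ (1 + λ V_DS) in saturation, so I_D2/I_D1 = (1 + λ V_DS2)/(1 + λ V_DS1).
0.155/0.149 = 1.04 = (1 + 3.89 λ)/(1 + 3.04 λ).
Solving: λ (I_D1 V_DS2 − I_D2 V_DS1) = I_D2 − I_D1, so λ = (0.155 − 0.149) / (0.149 × 3.89 − 0.155 × 3.04) = 0.006 / 0.108 = 0.0553 V⁻¹.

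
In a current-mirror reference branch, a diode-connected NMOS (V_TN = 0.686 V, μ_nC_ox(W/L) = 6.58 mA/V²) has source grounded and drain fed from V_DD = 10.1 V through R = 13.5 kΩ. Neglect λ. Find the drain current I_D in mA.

I_D = 0.664 mA

With gate tied to drain, V_GS = V_DS ≥ V_GS − V_TN, so the device is in saturation.
KCL at the drain: ½ k_n (V_GS − V_TN)² = (V_DD − V_GS)/R.
Let x = V_GS − 0.686. Then 44.4 x² + x − 9.414 = 0, giving x = 0.449 V (positive root), so V_GS = 1.14 V.
I_D = (V_DD − V_GS)/R = (10.1 − 1.14) / 13.5 = 0.664 mA.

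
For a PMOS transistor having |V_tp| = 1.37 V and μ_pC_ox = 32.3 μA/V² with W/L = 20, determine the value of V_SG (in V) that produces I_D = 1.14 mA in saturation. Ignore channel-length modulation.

k_p = μ_pC_ox · (W/L) = 0.646 mA/V².
In saturation I_D = ½ k_p (V_SG − |V_tp|)², so V_SG − |V_tp| = √(2 I_D / k_p) = √(2 × 1.14 / 0.646) = 1.88 V.
V_SG = 1.37 + 1.88 = 3.25 V.

V_SG = 3.25 V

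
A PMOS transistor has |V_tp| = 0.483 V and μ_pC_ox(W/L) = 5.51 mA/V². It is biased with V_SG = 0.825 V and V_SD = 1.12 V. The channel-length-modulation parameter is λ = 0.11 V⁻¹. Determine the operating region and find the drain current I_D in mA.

V_ov = V_SG − |V_tp| = 0.825 − 0.483 = 0.342 V.
Since V_SD = 1.12 V ≥ V_ov = 0.342 V, the device is in saturation.
I_D = ½ k_p V_ov² (1 + λ V_SD) = 0.5 × 5.51 × 0.342² × (1 + 0.11 × 1.12) = 0.362 mA.

Saturation; I_D = 0.362 mA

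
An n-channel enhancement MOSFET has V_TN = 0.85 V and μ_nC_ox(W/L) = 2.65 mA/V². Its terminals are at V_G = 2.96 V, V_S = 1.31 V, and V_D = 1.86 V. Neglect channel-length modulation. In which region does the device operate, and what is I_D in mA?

Triode; I_D = 0.765 mA

V_GS = V_G − V_S = 2.96 − 1.31 = 1.65 V; V_DS = V_D − V_S = 1.86 − 1.31 = 0.55 V.
V_ov = V_GS − V_TN = 1.65 − 0.85 = 0.8 V.
Since V_DS = 0.55 V < V_ov = 0.8 V, the device is in the triode region.
I_D = k_n [V_ov · V_DS − ½ V_DS²] = 2.65 × [0.8 × 0.55 − 0.5 × 0.55²] = 0.765 mA.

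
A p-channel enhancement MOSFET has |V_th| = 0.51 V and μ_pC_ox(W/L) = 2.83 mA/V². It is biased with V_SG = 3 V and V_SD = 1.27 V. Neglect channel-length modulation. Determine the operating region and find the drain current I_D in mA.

Triode; I_D = 6.67 mA

V_ov = V_SG − |V_th| = 3 − 0.51 = 2.49 V.
Since V_SD = 1.27 V < V_ov = 2.49 V, the device is in the triode region.
I_D = k_p [V_ov · V_SD − ½ V_SD²] = 2.83 × [2.49 × 1.27 − 0.5 × 1.27²] = 6.67 mA.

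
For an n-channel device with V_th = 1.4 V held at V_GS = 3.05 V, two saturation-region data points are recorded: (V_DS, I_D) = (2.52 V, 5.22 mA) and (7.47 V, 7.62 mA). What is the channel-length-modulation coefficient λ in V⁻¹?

λ = 0.121 V⁻¹

With V_GS fixed, I_D ∝ (1 + λ V_DS) in saturation, so I_D2/I_D1 = (1 + λ V_DS2)/(1 + λ V_DS1).
7.62/5.22 = 1.46 = (1 + 7.47 λ)/(1 + 2.52 λ).
Solving: λ (I_D1 V_DS2 − I_D2 V_DS1) = I_D2 − I_D1, so λ = (7.62 − 5.22) / (5.22 × 7.47 − 7.62 × 2.52) = 2.4 / 19.8 = 0.121 V⁻¹.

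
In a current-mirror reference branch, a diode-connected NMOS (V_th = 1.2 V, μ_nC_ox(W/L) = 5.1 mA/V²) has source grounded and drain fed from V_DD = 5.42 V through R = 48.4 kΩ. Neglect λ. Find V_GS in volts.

With gate tied to drain, V_GS = V_DS ≥ V_GS − V_th, so the device is in saturation.
KCL at the drain: ½ k_n (V_GS − V_th)² = (V_DD − V_GS)/R.
Let x = V_GS − 1.2. Then 123 x² + x − 4.22 = 0, giving x = 0.181 V (positive root), so V_GS = 1.38 V.
I_D = (V_DD − V_GS)/R = (5.42 − 1.38) / 48.4 = 0.0835 mA.

V_GS = 1.38 V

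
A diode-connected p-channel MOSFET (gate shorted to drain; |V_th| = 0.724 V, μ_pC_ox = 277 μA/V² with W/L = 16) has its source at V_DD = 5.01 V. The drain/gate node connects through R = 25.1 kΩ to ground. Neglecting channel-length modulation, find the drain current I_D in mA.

I_D = 0.160 mA

With gate tied to drain, V_SG = V_SD ≥ V_SG − |V_th|, so the device is in saturation.
k_p = μ_pC_ox · (W/L) = 4.432 mA/V².
KCL at the drain: ½ k_p (V_SG − |V_th|)² = (V_DD − V_SG)/R.
Let x = V_SG − 0.724. Then 55.6 x² + x − 4.286 = 0, giving x = 0.269 V (positive root), so V_SG = 0.993 V.
I_D = (V_DD − V_SG)/R = (5.01 − 0.993) / 25.1 = 0.16 mA.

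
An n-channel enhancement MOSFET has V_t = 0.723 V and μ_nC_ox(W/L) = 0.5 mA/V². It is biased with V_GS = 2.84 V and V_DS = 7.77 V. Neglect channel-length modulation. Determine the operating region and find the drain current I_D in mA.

Saturation; I_D = 1.12 mA

V_ov = V_GS − V_t = 2.84 − 0.723 = 2.12 V.
Since V_DS = 7.77 V ≥ V_ov = 2.12 V, the device is in saturation.
I_D = ½ k_n V_ov² = 0.5 × 0.5 × 2.12² = 1.12 mA.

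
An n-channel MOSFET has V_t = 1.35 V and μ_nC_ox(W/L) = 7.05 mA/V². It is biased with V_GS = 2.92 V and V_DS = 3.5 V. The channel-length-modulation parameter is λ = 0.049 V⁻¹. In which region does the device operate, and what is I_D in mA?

Saturation; I_D = 10.2 mA

V_ov = V_GS − V_t = 2.92 − 1.35 = 1.57 V.
Since V_DS = 3.5 V ≥ V_ov = 1.57 V, the device is in saturation.
I_D = ½ k_n V_ov² (1 + λ V_DS) = 0.5 × 7.05 × 1.57² × (1 + 0.049 × 3.5) = 10.2 mA.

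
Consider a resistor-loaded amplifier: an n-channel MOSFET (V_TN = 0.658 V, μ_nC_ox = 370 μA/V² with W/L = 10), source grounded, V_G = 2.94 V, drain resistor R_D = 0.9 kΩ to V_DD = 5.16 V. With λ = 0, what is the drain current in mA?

V_GS = V_G = 2.94 V, so V_ov = 2.94 − 0.658 = 2.28 V.
k_n = μ_nC_ox · (W/L) = 3.7 mA/V².
Assume saturation: I_D = ½ k_n V_ov² = 0.5 × 3.7 × 2.28² = 9.63 mA, giving V_DS = V_DD − I_D R_D = 5.16 − 9.63 × 0.9 = -3.51 V.
But -3.51 V < V_ov = 2.28 V, so the device is actually in triode.
In triode I_D = k_n[V_ov V_DS − ½ V_DS²] and I_D = (V_DD − V_DS)/R_D. Equating: 1.67 V_DS² − 8.599 V_DS + 5.16 = 0, giving V_DS = 0.693 V (the root below V_ov).
I_D = (5.16 − 0.693) / 0.9 = 4.96 mA.

I_D = 4.96 mA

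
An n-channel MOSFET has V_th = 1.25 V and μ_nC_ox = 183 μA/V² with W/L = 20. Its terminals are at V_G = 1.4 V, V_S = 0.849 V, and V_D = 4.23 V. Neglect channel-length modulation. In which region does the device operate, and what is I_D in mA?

Cutoff; I_D = 0 mA

V_GS = V_G − V_S = 1.4 − 0.849 = 0.551 V; V_DS = V_D − V_S = 4.23 − 0.849 = 3.38 V.
V_GS = 0.551 V < V_th = 1.25 V, so the transistor is in cutoff.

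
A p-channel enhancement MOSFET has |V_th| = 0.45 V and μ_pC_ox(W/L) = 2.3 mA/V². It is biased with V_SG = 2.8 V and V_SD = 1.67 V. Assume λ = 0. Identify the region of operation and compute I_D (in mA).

Triode; I_D = 5.82 mA

V_ov = V_SG − |V_th| = 2.8 − 0.45 = 2.35 V.
Since V_SD = 1.67 V < V_ov = 2.35 V, the device is in the triode region.
I_D = k_p [V_ov · V_SD − ½ V_SD²] = 2.3 × [2.35 × 1.67 − 0.5 × 1.67²] = 5.82 mA.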